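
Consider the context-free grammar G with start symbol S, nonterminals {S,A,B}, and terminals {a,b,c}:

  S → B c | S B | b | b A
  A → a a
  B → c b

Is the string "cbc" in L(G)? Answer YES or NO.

Convert to CNF:
  S -> B T1 | S B | T2 A | b
  A -> T0 T0
  B -> T1 T2
  T0 -> a
  T1 -> c
  T2 -> b

CYK table (by increasing span):
  [0..0]={T1}  "c"  orig:{}
  [1..1]={S,T2}  "b"  orig:{S}
  [2..2]={T1}  "c"  orig:{}
  [0..1]={B}  "cb"
  [1..2]=∅  "bc"
  [0..2]={S}  "cbc"

S ∈ T[0,2] ⇒ YES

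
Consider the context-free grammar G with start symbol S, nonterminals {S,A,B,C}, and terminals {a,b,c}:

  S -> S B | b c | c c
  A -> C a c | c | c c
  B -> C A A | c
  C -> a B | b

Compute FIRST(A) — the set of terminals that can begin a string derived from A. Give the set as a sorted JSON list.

FIRST iteration:
[1]
  A via A→c: +{c}
  B via B→c: +{c}
  C via C→a B: +{a}
  C via C→b: +{b}
  S via S→b c: +{b}
  S via S→c c: +{c}
  FIRST(S)={b,c}  FIRST(A)={c}  FIRST(B)={c}  FIRST(C)={a,b}
[2]
  A via A→C a c: +{a,b}
  B via B→C A A: +{a,b}
  FIRST(S)={b,c}  FIRST(A)={a,b,c}  FIRST(B)={a,b,c}  FIRST(C)={a,b}
[3] (no change)
  FIRST(S)={b,c}  FIRST(A)={a,b,c}  FIRST(B)={a,b,c}  FIRST(C)={a,b}

FIRST(A) = ["a", "b", "c"]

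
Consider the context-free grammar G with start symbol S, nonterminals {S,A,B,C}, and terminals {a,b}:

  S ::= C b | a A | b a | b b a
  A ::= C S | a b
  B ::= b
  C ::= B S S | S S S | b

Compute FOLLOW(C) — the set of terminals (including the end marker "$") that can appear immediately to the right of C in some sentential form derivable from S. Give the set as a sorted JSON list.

FIRST sets, iterate to fixpoint:
round 1:
  A via A→a b: +{a}
  B via B→b: +{b}
  C via C→B S S: +{b}
  S via S→C b: +{b}
  S via S→a A: +{a}
  FIRST[S]={a,b}  FIRST[A]={a}  FIRST[B]={b}  FIRST[C]={b}
round 2:
  A via A→C S: +{b}
  C via C→S S S: +{a}
  FIRST[S]={a,b}  FIRST[A]={a,b}  FIRST[B]={b}  FIRST[C]={a,b}
round 3: (stable)
  FIRST[S]={a,b}  FIRST[A]={a,b}  FIRST[B]={b}  FIRST[C]={a,b}

FOLLOW sets:
initialize: $ ∈ FOLLOW(S)
round 1:
  A→C S: FOLLOW(C) ⊇ FIRST(S) = {a,b}; new: +{a,b}
  C→B S S: FOLLOW(B) ⊇ FIRST(S) = {a,b}; new: +{a,b}
  C→B S S: FOLLOW(S) ⊇ FIRST(S) = {a,b}; new: +{a,b}
  S→a A: FOLLOW(A) ⊇ FOLLOW(S) ⊇ {$,a,b}; new: +{$,a,b}
  FOLLOW[S]={$,a,b}  FOLLOW[A]={$,a,b}  FOLLOW[B]={a,b}  FOLLOW[C]={a,b}
round 2: done
  FOLLOW[S]={$,a,b}  FOLLOW[A]={$,a,b}  FOLLOW[B]={a,b}  FOLLOW[C]={a,b}

FOLLOW(C) = ["a", "b"]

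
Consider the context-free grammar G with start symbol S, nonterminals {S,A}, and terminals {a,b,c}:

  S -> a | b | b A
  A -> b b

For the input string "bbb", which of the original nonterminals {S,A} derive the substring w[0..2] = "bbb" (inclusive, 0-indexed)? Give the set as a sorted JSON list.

Convert to CNF:
  S -> T0 A | a | b
  A -> T0 T0
  T0 -> b

Fill CYK table bottom-up, restricted to cells inside w[0..2]:
  cell(0,0) b: {S,T0}  orig:{S}
  cell(1,1) b: {S,T0}  orig:{S}
  cell(2,2) b: {S,T0}  orig:{S}
  cell(0,1) bb: {A}
  cell(1,2) bb: {A}
  cell(0,2) bbb: {S}

Original NTs in T[0,2] deriving "bbb": ["S"]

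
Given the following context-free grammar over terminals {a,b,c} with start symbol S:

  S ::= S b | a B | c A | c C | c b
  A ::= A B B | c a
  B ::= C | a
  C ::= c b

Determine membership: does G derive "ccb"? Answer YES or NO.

Convert to CNF:
  S -> S T2 | T0 A | T0 C | T0 T2 | T1 B
  A -> A X3 | T0 T1
  B -> T0 T2 | a
  C -> T0 T2
  T0 -> c
  T1 -> a
  T2 -> b
  X3 -> B B

CYK table (by increasing span):
  T[0,0] 'c' = {T0}  orig:{}
  T[1,1] 'c' = {T0}  orig:{}
  T[2,2] 'b' = {T2}  orig:{}
  T[0,1] 'cc' = ∅
  T[1,2] 'cb' = {B,C,S}
  T[0,2] 'ccb' = {S}

S ∈ T[0,2] ⇒ YES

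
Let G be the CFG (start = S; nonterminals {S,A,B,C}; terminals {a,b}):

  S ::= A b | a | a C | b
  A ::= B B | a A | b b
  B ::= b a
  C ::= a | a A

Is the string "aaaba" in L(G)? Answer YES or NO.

Convert to CNF:
  S -> A T1 | T0 C | a | b
  A -> B B | T0 A | T1 T1
  B -> T1 T0
  C -> T0 A | a
  T0 -> a
  T1 -> b

CYK table (by increasing span):
  [0..0]={C,S,T0}  "a"  orig:{C,S}
  [1..1]={C,S,T0}  "a"  orig:{C,S}
  [2..2]={C,S,T0}  "a"  orig:{C,S}
  [3..3]={S,T1}  "b"  orig:{S}
  [4..4]={C,S,T0}  "a"  orig:{C,S}
  [0..1]={S}  "aa"
  [1..2]={S}  "aa"
  [2..3]=∅  "ab"
  [3..4]={B}  "ba"
  [0..2]=∅  "aaa"
  [1..3]=∅  "aab"
  [2..4]=∅  "aba"
  [0..3]=∅  "aaab"
  [1..4]=∅  "aaba"
  [0..4]=∅  "aaaba"

S ∉ T[0,4] ⇒ NO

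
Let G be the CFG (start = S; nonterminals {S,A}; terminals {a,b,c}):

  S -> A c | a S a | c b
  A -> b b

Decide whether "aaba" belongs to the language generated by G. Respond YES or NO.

Convert to CNF:
  S -> A T1 | T1 T0 | T2 X3
  A -> T0 T0
  T0 -> b
  T1 -> c
  T2 -> a
  X3 -> S T2

Fill CYK table bottom-up:
  T[0,0] 'a' = {T2}  orig:{}
  T[1,1] 'a' = {T2}  orig:{}
  T[2,2] 'b' = {T0}  orig:{}
  T[3,3] 'a' = {T2}  orig:{}
  T[0,1] 'aa' = ∅
  T[1,2] 'ab' = ∅
  T[2,3] 'ba' = ∅
  T[0,2] 'aab' = ∅
  T[1,3] 'aba' = ∅
  T[0,3] 'aaba' = ∅

S ∉ T[0,3] ⇒ NO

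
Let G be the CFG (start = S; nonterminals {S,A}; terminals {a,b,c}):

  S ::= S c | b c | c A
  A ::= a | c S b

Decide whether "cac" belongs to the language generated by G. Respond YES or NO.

CNF form of G:
  S -> S T0 | T0 A | T1 T0
  A -> T0 X2 | a
  T0 -> c
  T1 -> b
  X2 -> S T1

Fill CYK table bottom-up:
  cell(0,0) c: {T0}  orig:{}
  cell(1,1) a: {A}
  cell(2,2) c: {T0}  orig:{}
  cell(0,1) ca: {S}
  cell(1,2) ac: ∅
  cell(0,2) cac: {S}

S ∈ T[0,2] ⇒ YES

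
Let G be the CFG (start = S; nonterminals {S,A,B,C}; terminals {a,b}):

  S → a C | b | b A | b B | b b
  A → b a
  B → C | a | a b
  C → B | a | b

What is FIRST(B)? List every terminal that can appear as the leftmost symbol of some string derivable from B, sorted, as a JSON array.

FIRST sets, iterate to fixpoint:
round 1:
  A via A→b a: +{b}
  B via B→a: +{a}
  C via C→B: +{a}
  C via C→b: +{b}
  S via S→a C: +{a}
  S via S→b: +{b}
  FIRST[S]={a,b}  FIRST[A]={b}  FIRST[B]={a}  FIRST[C]={a,b}
round 2:
  B via B→C: +{b}
  FIRST[S]={a,b}  FIRST[A]={b}  FIRST[B]={a,b}  FIRST[C]={a,b}
round 3: (stable)
  FIRST[S]={a,b}  FIRST[A]={b}  FIRST[B]={a,b}  FIRST[C]={a,b}

FIRST(B) = ["a", "b"]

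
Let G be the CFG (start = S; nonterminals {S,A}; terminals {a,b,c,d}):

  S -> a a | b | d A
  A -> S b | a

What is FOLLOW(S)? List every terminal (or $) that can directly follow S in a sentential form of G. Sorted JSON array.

FIRST sets, iterate to fixpoint:
[1]
  A via A→a: +{a}
  S via S→a a: +{a}
  S via S→b: +{b}
  S via S→d A: +{d}
  FIRST(S)={a,b,d}  FIRST(A)={a}
[2]
  A via A→S b: +{b,d}
  FIRST(S)={a,b,d}  FIRST(A)={a,b,d}
[3] done
  FIRST(S)={a,b,d}  FIRST(A)={a,b,d}

FOLLOW sets:
seed FOLLOW(S) with $
iter 1:
  A→S b: FOLLOW(S) ⊇ FIRST(b) = {b}; new: +{b}
  S→d A: FOLLOW(A) ⊇ FOLLOW(S) ⊇ {$,b}; new: +{$,b}
  FOLLOW(S)={$,b}  FOLLOW(A)={$,b}
iter 2: (no change)
  FOLLOW(S)={$,b}  FOLLOW(A)={$,b}

FOLLOW(S) = ["$", "b"]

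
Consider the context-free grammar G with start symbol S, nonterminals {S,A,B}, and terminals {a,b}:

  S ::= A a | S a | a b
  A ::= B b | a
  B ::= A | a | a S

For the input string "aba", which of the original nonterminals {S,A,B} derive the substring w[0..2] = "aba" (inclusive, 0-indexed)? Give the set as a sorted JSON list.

Convert to CNF:
  S -> A T1 | S T1 | T1 T0
  A -> B T0 | a
  B -> B T0 | T1 S | a
  T0 -> b
  T1 -> a

Fill CYK table bottom-up — only the sub-triangle for w[0..2]:
  cell(0,0) a: {A,B,T1}  orig:{A,B}
  cell(1,1) b: {T0}  orig:{}
  cell(2,2) a: {A,B,T1}  orig:{A,B}
  cell(0,1) ab: {A,B,S}
  cell(1,2) ba: ∅
  cell(0,2) aba: {S}

Original NTs in T[0,2] deriving "aba": ["S"]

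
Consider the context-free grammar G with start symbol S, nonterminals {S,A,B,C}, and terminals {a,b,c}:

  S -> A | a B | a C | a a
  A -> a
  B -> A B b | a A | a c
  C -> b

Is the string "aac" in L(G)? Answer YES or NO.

CNF form of G:
  S -> T1 B | T1 C | T1 T1 | a
  A -> a
  B -> A X3 | T1 A | T1 T2
  C -> b
  T0 -> b
  T1 -> a
  T2 -> c
  X3 -> B T0

CYK table (by increasing span):
  T[0,0] 'a' = {A,S,T1}  orig:{A,S}
  T[1,1] 'a' = {A,S,T1}  orig:{A,S}
  T[2,2] 'c' = {T2}  orig:{}
  T[0,1] 'aa' = {B,S}
  T[1,2] 'ac' = {B}
  T[0,2] 'aac' = {S}

S ∈ T[0,2] ⇒ YES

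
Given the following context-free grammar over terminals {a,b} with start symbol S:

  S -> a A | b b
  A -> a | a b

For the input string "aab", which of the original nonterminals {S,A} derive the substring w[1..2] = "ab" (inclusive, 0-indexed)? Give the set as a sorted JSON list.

CNF form of G:
  S -> T0 A | T1 T1
  A -> T0 T1 | a
  T0 -> a
  T1 -> b

CYK table (by increasing span) — only the sub-triangle for w[1..2]:
  [1..1]={A,T0}  "a"  orig:{A}
  [2..2]={T1}  "b"  orig:{}
  [1..2]={A}  "ab"

Original NTs in T[1,2] deriving "ab": ["A"]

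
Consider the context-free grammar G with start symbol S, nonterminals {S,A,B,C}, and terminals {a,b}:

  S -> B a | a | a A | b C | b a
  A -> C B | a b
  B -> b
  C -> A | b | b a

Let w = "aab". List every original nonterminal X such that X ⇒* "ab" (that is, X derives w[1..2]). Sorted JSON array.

Convert to CNF:
  S -> B T0 | T0 A | T1 C | T1 T0 | a
  A -> C B | T0 T1
  B -> b
  C -> C B | T0 T1 | T1 T0 | b
  T0 -> a
  T1 -> b

Fill CYK table bottom-up (cells [i..j] with 1 ≤ i ≤ j ≤ 2 only):
  T[1,1] 'a' = {S,T0}  orig:{S}
  T[2,2] 'b' = {B,C,T1}  orig:{B,C}
  T[1,2] 'ab' = {A,C}

Original NTs in T[1,2] deriving "ab": ["A", "C"]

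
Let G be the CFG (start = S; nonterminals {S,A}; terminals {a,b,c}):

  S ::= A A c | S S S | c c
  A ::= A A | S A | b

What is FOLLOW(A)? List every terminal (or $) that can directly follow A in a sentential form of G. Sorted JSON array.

FIRST sets, iterate to fixpoint:
[1]
  A via A→b: +{b}
  S via S→A A c: +{b}
  S via S→c c: +{c}
  FIRST(S)={b,c}  FIRST(A)={b}
[2]
  A via A→S A: +{c}
  FIRST(S)={b,c}  FIRST(A)={b,c}
[3] done
  FIRST(S)={b,c}  FIRST(A)={b,c}

FOLLOW sets:
FOLLOW(S) := {$}
iter 1:
  A→A A: FOLLOW(A) ⊇ FIRST(A) = {b,c}; new: +{b,c}
  A→S A: FOLLOW(S) ⊇ FIRST(A) = {b,c}; new: +{b,c}
  FOLLOW[S]={$,b,c}  FOLLOW[A]={b,c}
iter 2: — fixpoint
  FOLLOW[S]={$,b,c}  FOLLOW[A]={b,c}

FOLLOW(A) = ["b", "c"]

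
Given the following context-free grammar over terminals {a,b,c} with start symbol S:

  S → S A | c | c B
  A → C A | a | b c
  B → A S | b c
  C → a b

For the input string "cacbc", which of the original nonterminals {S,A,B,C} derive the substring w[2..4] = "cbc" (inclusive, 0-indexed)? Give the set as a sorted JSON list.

CNF form of G:
  S -> S A | T1 B | c
  A -> C A | T0 T1 | a
  B -> A S | T0 T1
  C -> T2 T0
  T0 -> b
  T1 -> c
  T2 -> a

CYK table (by increasing span), restricted to cells inside w[2..4]:
  T[2,2] 'c' = {S,T1}  orig:{S}
  T[3,3] 'b' = {T0}  orig:{}
  T[4,4] 'c' = {S,T1}  orig:{S}
  T[2,3] 'cb' = ∅
  T[3,4] 'bc' = {A,B}
  T[2,4] 'cbc' = {S}

Original NTs in T[2,4] deriving "cbc": ["S"]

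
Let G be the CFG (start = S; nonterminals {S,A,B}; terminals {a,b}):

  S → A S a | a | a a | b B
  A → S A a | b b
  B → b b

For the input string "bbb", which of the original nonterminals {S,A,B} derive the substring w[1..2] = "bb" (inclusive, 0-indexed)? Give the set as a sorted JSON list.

CNF form of G:
  S -> A X3 | T0 T0 | T1 B | a
  A -> S X2 | T1 T1
  B -> T1 T1
  T0 -> a
  T1 -> b
  X2 -> A T0
  X3 -> S T0

CYK fill, restricted to cells inside w[1..2]:
  T[1,1] 'b' = {T1}  orig:{}
  T[2,2] 'b' = {T1}  orig:{}
  T[1,2] 'bb' = {A,B}

Original NTs in T[1,2] deriving "bb": ["A", "B"]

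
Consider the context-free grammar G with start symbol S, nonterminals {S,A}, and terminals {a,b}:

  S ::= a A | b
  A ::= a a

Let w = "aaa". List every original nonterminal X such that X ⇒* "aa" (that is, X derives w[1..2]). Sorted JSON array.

Convert to CNF:
  S -> T0 A | b
  A -> T0 T0
  T0 -> a

Fill CYK table bottom-up — only the sub-triangle for w[1..2]:
  [1..1]={T0}  "a"  orig:{}
  [2..2]={T0}  "a"  orig:{}
  [1..2]={A}  "aa"

Original NTs in T[1,2] deriving "aa": ["A"]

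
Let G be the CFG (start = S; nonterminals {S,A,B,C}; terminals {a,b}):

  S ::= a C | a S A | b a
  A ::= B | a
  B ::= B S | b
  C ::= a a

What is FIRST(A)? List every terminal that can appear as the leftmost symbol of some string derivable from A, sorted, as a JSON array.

FIRST sets, iterate to fixpoint:
[1]
  A via A→a: +{a}
  B via B→b: +{b}
  C via C→a a: +{a}
  S via S→a C: +{a}
  S via S→b a: +{b}
  S: {a,b}  A: {a}  B: {b}  C: {a}
[2]
  A via A→B: +{b}
  S: {a,b}  A: {a,b}  B: {b}  C: {a}
[3] done
  S: {a,b}  A: {a,b}  B: {b}  C: {a}

FIRST(A) = ["a", "b"]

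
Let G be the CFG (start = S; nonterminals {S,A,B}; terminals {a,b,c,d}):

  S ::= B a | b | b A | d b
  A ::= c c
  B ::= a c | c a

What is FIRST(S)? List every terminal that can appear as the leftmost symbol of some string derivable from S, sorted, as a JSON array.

Compute FIRST by fixpoint:
iter 1:
  A via A→c c: +{c}
  B via B→a c: +{a}
  B via B→c a: +{c}
  S via S→B a: +{a,c}
  S via S→b: +{b}
  S via S→d b: +{d}
  FIRST[S]={a,b,c,d}  FIRST[A]={c}  FIRST[B]={a,c}
iter 2: (stable)
  FIRST[S]={a,b,c,d}  FIRST[A]={c}  FIRST[B]={a,c}

FIRST(S) = ["a", "b", "c", "d"]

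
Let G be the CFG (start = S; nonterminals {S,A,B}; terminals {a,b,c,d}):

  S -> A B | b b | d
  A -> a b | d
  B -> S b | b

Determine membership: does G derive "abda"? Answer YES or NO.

CNF form of G:
  S -> A B | T1 T1 | d
  A -> T0 T1 | d
  B -> S T1 | b
  T0 -> a
  T1 -> b

Fill CYK table bottom-up:
  T[0,0] 'a' = {T0}  orig:{}
  T[1,1] 'b' = {B,T1}  orig:{B}
  T[2,2] 'd' = {A,S}
  T[3,3] 'a' = {T0}  orig:{}
  T[0,1] 'ab' = {A}
  T[1,2] 'bd' = ∅
  T[2,3] 'da' = ∅
  T[0,2] 'abd' = ∅
  T[1,3] 'bda' = ∅
  T[0,3] 'abda' = ∅

S ∉ T[0,3] ⇒ NO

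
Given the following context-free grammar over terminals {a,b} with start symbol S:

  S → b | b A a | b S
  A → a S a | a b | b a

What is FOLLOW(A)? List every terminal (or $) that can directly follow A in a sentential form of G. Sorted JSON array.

Compute FIRST by fixpoint:
pass 1:
  A via A→a S a: +{a}
  A via A→b a: +{b}
  S via S→b: +{b}
  FIRST(S)={b}  FIRST(A)={a,b}
pass 2: (stable)
  FIRST(S)={b}  FIRST(A)={a,b}

FOLLOW sets:
seed FOLLOW(S) with $
iter 1:
  A→a S a: FOLLOW(S) ⊇ FIRST(a) = {a}; new: +{a}
  S→b A a: FOLLOW(A) ⊇ FIRST(a) = {a}; new: +{a}
  FOLLOW[S]={$,a}  FOLLOW[A]={a}
iter 2: (stable)
  FOLLOW[S]={$,a}  FOLLOW[A]={a}

FOLLOW(A) = ["a"]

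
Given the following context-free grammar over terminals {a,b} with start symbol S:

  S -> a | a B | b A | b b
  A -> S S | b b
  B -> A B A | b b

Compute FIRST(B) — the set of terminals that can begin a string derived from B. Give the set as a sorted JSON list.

FIRST sets, iterate to fixpoint:
iter 1:
  A via A→b b: +{b}
  B via B→A B A: +{b}
  S via S→a: +{a}
  S via S→b A: +{b}
  FIRST(S)={a,b}  FIRST(A)={b}  FIRST(B)={b}
iter 2:
  A via A→S S: +{a}
  B via B→A B A: +{a}
  FIRST(S)={a,b}  FIRST(A)={a,b}  FIRST(B)={a,b}
iter 3: (stable)
  FIRST(S)={a,b}  FIRST(A)={a,b}  FIRST(B)={a,b}

FIRST(B) = ["a", "b"]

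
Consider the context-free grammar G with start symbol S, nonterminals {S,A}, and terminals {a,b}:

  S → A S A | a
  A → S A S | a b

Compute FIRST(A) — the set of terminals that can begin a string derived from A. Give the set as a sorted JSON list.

FIRST sets, iterate to fixpoint:
round 1:
  A via A→a b: +{a}
  S via S→A S A: +{a}
  FIRST(S)={a}  FIRST(A)={a}
round 2: (stable)
  FIRST(S)={a}  FIRST(A)={a}

FIRST(A) = ["a"]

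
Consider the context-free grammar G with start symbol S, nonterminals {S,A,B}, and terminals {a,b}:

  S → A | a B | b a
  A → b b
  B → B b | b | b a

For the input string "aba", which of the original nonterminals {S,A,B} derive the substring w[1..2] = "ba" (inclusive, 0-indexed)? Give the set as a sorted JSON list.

Convert to CNF:
  S -> T0 T0 | T0 T1 | T1 B
  A -> T0 T0
  B -> B T0 | T0 T1 | b
  T0 -> b
  T1 -> a

CYK table (by increasing span) — only the sub-triangle for w[1..2]:
  T[1,1] 'b' = {B,T0}  orig:{B}
  T[2,2] 'a' = {T1}  orig:{}
  T[1,2] 'ba' = {B,S}

Original NTs in T[1,2] deriving "ba": ["B", "S"]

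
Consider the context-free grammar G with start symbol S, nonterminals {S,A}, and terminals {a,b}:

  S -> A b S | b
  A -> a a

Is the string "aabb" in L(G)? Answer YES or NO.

CNF form of G:
  S -> A X2 | b
  A -> T0 T0
  T0 -> a
  T1 -> b
  X2 -> T1 S

CYK fill:
  [0..0]={T0}  "a"  orig:{}
  [1..1]={T0}  "a"  orig:{}
  [2..2]={S,T1}  "b"  orig:{S}
  [3..3]={S,T1}  "b"  orig:{S}
  [0..1]={A}  "aa"
  [1..2]=∅  "ab"
  [2..3]={X2}  "bb"  orig:{}
  [0..2]=∅  "aab"
  [1..3]=∅  "abb"
  [0..3]={S}  "aabb"

S ∈ T[0,3] ⇒ YES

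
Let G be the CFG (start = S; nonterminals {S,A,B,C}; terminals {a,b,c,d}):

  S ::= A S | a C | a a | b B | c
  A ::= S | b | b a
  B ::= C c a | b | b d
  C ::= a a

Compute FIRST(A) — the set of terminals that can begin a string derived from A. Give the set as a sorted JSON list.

FIRST sets, iterate to fixpoint:
iter 1:
  A via A→b: +{b}
  B via B→b: +{b}
  C via C→a a: +{a}
  S via S→A S: +{b}
  S via S→a C: +{a}
  S via S→c: +{c}
  S: {a,b,c}  A: {b}  B: {b}  C: {a}
iter 2:
  A via A→S: +{a,c}
  B via B→C c a: +{a}
  S: {a,b,c}  A: {a,b,c}  B: {a,b}  C: {a}
iter 3: (no change)
  S: {a,b,c}  A: {a,b,c}  B: {a,b}  C: {a}

FIRST(A) = ["a", "b", "c"]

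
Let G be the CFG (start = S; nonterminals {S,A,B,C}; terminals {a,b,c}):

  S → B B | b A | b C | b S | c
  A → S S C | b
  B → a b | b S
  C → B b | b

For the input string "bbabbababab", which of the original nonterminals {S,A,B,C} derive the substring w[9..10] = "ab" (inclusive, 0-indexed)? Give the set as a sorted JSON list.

CNF form of G:
  S -> B B | T1 A | T1 C | T1 S | c
  A -> S X2 | b
  B -> T0 T1 | T1 S
  C -> B T1 | b
  T0 -> a
  T1 -> b
  X2 -> S C

CYK fill — only the sub-triangle for w[9..10]:
  T[9,9] 'a' = {T0}  orig:{}
  T[10,10] 'b' = {A,C,T1}  orig:{A,C}
  T[9,10] 'ab' = {B}

Original NTs in T[9,10] deriving "ab": ["B"]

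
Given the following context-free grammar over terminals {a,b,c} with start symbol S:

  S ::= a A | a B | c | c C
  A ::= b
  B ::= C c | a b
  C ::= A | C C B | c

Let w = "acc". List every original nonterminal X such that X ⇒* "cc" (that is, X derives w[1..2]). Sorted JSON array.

Convert to CNF:
  S -> T0 C | T1 A | T1 B | c
  A -> b
  B -> C T0 | T1 T2
  C -> C X3 | b | c
  T0 -> c
  T1 -> a
  T2 -> b
  X3 -> C B

Fill CYK table bottom-up, restricted to cells inside w[1..2]:
  [1..1]={C,S,T0}  "c"  orig:{C,S}
  [2..2]={C,S,T0}  "c"  orig:{C,S}
  [1..2]={B,S}  "cc"

Original NTs in T[1,2] deriving "cc": ["B", "S"]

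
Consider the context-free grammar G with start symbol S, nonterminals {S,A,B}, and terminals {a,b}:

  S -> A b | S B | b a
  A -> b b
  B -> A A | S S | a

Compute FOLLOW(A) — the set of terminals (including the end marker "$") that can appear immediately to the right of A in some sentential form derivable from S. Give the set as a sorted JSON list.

FIRST sets, iterate to fixpoint:
round 1:
  A via A→b b: +{b}
  B via B→A A: +{b}
  B via B→a: +{a}
  S via S→A b: +{b}
  FIRST[S]={b}  FIRST[A]={b}  FIRST[B]={a,b}
round 2: — fixpoint
  FIRST[S]={b}  FIRST[A]={b}  FIRST[B]={a,b}

Compute FOLLOW by fixpoint:
seed FOLLOW(S) with $
iter 1:
  B→A A: FOLLOW(A) ⊇ FIRST(A) = {b}; new: +{b}
  B→S S: FOLLOW(S) ⊇ FIRST(S) = {b}; new: +{b}
  S→S B: FOLLOW(S) ⊇ FIRST(B) = {a,b}; new: +{a}
  S→S B: FOLLOW(B) ⊇ FOLLOW(S) ⊇ {$,a,b}; new: +{$,a,b}
  FOLLOW[S]={$,a,b}  FOLLOW[A]={b}  FOLLOW[B]={$,a,b}
iter 2:
  B→A A: FOLLOW(A) ⊇ FOLLOW(B) ⊇ {$,a,b}; new: +{$,a}
  FOLLOW[S]={$,a,b}  FOLLOW[A]={$,a,b}  FOLLOW[B]={$,a,b}
iter 3: (stable)
  FOLLOW[S]={$,a,b}  FOLLOW[A]={$,a,b}  FOLLOW[B]={$,a,b}

FOLLOW(A) = ["$", "a", "b"]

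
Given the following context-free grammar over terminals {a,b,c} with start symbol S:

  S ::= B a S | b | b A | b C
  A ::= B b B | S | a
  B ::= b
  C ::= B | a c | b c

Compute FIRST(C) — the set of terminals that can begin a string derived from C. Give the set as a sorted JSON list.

Compute FIRST by fixpoint:
iter 1:
  A via A→a: +{a}
  B via B→b: +{b}
  C via C→B: +{b}
  C via C→a c: +{a}
  S via S→B a S: +{b}
  FIRST(S)={b}  FIRST(A)={a}  FIRST(B)={b}  FIRST(C)={a,b}
iter 2:
  A via A→B b B: +{b}
  FIRST(S)={b}  FIRST(A)={a,b}  FIRST(B)={b}  FIRST(C)={a,b}
iter 3: — fixpoint
  FIRST(S)={b}  FIRST(A)={a,b}  FIRST(B)={b}  FIRST(C)={a,b}

FIRST(C) = ["a", "b"]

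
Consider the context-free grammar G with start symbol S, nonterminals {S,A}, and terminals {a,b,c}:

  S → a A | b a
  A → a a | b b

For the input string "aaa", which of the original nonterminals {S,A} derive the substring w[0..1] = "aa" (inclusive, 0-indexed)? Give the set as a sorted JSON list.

CNF form of G:
  S -> T0 A | T1 T0
  A -> T0 T0 | T1 T1
  T0 -> a
  T1 -> b

CYK table (by increasing span) (cells [i..j] with 0 ≤ i ≤ j ≤ 1 only):
  [0..0]={T0}  "a"  orig:{}
  [1..1]={T0}  "a"  orig:{}
  [0..1]={A}  "aa"

Original NTs in T[0,1] deriving "aa": ["A"]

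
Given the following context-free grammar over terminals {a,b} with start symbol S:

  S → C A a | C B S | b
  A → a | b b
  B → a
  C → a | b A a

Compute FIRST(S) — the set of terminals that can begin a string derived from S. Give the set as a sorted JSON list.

FIRST iteration:
[1]
  A via A→a: +{a}
  A via A→b b: +{b}
  B via B→a: +{a}
  C via C→a: +{a}
  C via C→b A a: +{b}
  S via S→C A a: +{a,b}
  FIRST(S)={a,b}  FIRST(A)={a,b}  FIRST(B)={a}  FIRST(C)={a,b}
[2] (stable)
  FIRST(S)={a,b}  FIRST(A)={a,b}  FIRST(B)={a}  FIRST(C)={a,b}

FIRST(S) = ["a", "b"]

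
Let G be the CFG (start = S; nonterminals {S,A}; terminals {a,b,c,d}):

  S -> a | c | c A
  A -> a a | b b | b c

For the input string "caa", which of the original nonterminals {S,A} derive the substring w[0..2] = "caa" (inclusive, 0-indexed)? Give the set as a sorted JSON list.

Convert to CNF:
  S -> T2 A | a | c
  A -> T0 T0 | T1 T1 | T1 T2
  T0 -> a
  T1 -> b
  T2 -> c

Fill CYK table bottom-up (cells [i..j] with 0 ≤ i ≤ j ≤ 2 only):
  T[0,0] 'c' = {S,T2}  orig:{S}
  T[1,1] 'a' = {S,T0}  orig:{S}
  T[2,2] 'a' = {S,T0}  orig:{S}
  T[0,1] 'ca' = ∅
  T[1,2] 'aa' = {A}
  T[0,2] 'caa' = {S}

Original NTs in T[0,2] deriving "caa": ["S"]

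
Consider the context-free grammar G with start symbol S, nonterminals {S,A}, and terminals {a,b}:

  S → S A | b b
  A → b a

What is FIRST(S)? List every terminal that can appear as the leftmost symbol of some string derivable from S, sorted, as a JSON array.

Compute FIRST by fixpoint:
[1]
  A via A→b a: +{b}
  S via S→b b: +{b}
  FIRST(S)={b}  FIRST(A)={b}
[2] done
  FIRST(S)={b}  FIRST(A)={b}

FIRST(S) = ["b"]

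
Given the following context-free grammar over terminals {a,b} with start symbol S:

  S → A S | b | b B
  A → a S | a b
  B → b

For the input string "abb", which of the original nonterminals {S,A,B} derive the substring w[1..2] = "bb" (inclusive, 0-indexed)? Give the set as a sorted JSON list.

CNF form of G:
  S -> A S | T1 B | b
  A -> T0 S | T0 T1
  B -> b
  T0 -> a
  T1 -> b

Fill CYK table bottom-up (cells [i..j] with 1 ≤ i ≤ j ≤ 2 only):
  T[1,1] 'b' = {B,S,T1}  orig:{B,S}
  T[2,2] 'b' = {B,S,T1}  orig:{B,S}
  T[1,2] 'bb' = {S}

Original NTs in T[1,2] deriving "bb": ["S"]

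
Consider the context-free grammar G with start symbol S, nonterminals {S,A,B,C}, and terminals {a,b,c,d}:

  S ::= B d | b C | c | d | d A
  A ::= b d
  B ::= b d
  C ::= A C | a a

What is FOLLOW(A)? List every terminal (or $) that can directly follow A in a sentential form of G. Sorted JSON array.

Compute FIRST by fixpoint:
iter 1:
  A via A→b d: +{b}
  B via B→b d: +{b}
  C via C→A C: +{b}
  C via C→a a: +{a}
  S via S→B d: +{b}
  S via S→c: +{c}
  S via S→d: +{d}
  FIRST(S)={b,c,d}  FIRST(A)={b}  FIRST(B)={b}  FIRST(C)={a,b}
iter 2: — fixpoint
  FIRST(S)={b,c,d}  FIRST(A)={b}  FIRST(B)={b}  FIRST(C)={a,b}

FOLLOW sets:
seed FOLLOW(S) with $
iter 1:
  C→A C: FOLLOW(A) ⊇ FIRST(C) = {a,b}; new: +{a,b}
  S→B d: FOLLOW(B) ⊇ FIRST(d) = {d}; new: +{d}
  S→b C: FOLLOW(C) ⊇ FOLLOW(S) ⊇ {$}; new: +{$}
  S→d A: FOLLOW(A) ⊇ FOLLOW(S) ⊇ {$}; new: +{$}
  S: {$}  A: {$,a,b}  B: {d}  C: {$}
iter 2: done
  S: {$}  A: {$,a,b}  B: {d}  C: {$}

FOLLOW(A) = ["$", "a", "b"]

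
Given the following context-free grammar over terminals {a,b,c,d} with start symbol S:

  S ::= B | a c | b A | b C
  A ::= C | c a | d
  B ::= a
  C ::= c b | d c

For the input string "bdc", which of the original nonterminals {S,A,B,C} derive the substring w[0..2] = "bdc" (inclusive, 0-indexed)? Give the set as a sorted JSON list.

Convert to CNF:
  S -> T1 T0 | T2 A | T2 C | a
  A -> T0 T1 | T0 T2 | T3 T0 | d
  B -> a
  C -> T0 T2 | T3 T0
  T0 -> c
  T1 -> a
  T2 -> b
  T3 -> d

Fill CYK table bottom-up, restricted to cells inside w[0..2]:
  [0..0]={T2}  "b"  orig:{}
  [1..1]={A,T3}  "d"  orig:{A}
  [2..2]={T0}  "c"  orig:{}
  [0..1]={S}  "bd"
  [1..2]={A,C}  "dc"
  [0..2]={S}  "bdc"

Original NTs in T[0,2] deriving "bdc": ["S"]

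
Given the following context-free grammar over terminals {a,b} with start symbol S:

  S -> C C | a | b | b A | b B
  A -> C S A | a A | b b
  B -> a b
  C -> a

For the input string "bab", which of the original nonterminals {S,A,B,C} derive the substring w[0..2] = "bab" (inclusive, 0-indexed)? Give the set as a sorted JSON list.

Convert to CNF:
  S -> C C | T1 A | T1 B | a | b
  A -> C X2 | T0 A | T1 T1
  B -> T0 T1
  C -> a
  T0 -> a
  T1 -> b
  X2 -> S A

CYK fill — only the sub-triangle for w[0..2]:
  [0..0]={S,T1}  "b"  orig:{S}
  [1..1]={C,S,T0}  "a"  orig:{C,S}
  [2..2]={S,T1}  "b"  orig:{S}
  [0..1]=∅  "ba"
  [1..2]={B}  "ab"
  [0..2]={S}  "bab"

Original NTs in T[0,2] deriving "bab": ["S"]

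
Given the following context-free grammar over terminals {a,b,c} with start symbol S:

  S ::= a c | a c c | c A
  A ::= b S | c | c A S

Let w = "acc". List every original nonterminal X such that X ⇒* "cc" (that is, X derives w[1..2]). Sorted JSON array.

Convert to CNF:
  S -> T1 A | T2 T1 | T2 X4
  A -> T0 S | T1 X3 | c
  T0 -> b
  T1 -> c
  T2 -> a
  X3 -> A S
  X4 -> T1 T1

CYK table (by increasing span), restricted to cells inside w[1..2]:
  cell(1,1) c: {A,T1}  orig:{A}
  cell(2,2) c: {A,T1}  orig:{A}
  cell(1,2) cc: {S,X4}  orig:{S}

Original NTs in T[1,2] deriving "cc": ["S"]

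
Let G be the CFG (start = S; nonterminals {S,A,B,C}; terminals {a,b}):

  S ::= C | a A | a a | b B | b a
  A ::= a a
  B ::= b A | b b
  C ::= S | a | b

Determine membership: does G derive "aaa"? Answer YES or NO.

CNF form of G:
  S -> T0 A | T0 T0 | T1 B | T1 T0 | a | b
  A -> T0 T0
  B -> T1 A | T1 T1
  C -> T0 A | T0 T0 | T1 B | T1 T0 | a | b
  T0 -> a
  T1 -> b

CYK table (by increasing span):
  cell(0,0) a: {C,S,T0}  orig:{C,S}
  cell(1,1) a: {C,S,T0}  orig:{C,S}
  cell(2,2) a: {C,S,T0}  orig:{C,S}
  cell(0,1) aa: {A,C,S}
  cell(1,2) aa: {A,C,S}
  cell(0,2) aaa: {C,S}

S ∈ T[0,2] ⇒ YES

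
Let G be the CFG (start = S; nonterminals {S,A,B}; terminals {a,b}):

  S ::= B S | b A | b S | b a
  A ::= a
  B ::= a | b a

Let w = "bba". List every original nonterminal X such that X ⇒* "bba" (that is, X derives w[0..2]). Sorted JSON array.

Convert to CNF:
  S -> B S | T0 A | T0 S | T0 T1
  A -> a
  B -> T0 T1 | a
  T0 -> b
  T1 -> a

CYK table (by increasing span) — only the sub-triangle for w[0..2]:
  T[0,0] 'b' = {T0}  orig:{}
  T[1,1] 'b' = {T0}  orig:{}
  T[2,2] 'a' = {A,B,T1}  orig:{A,B}
  T[0,1] 'bb' = ∅
  T[1,2] 'ba' = {B,S}
  T[0,2] 'bba' = {S}

Original NTs in T[0,2] deriving "bba": ["S"]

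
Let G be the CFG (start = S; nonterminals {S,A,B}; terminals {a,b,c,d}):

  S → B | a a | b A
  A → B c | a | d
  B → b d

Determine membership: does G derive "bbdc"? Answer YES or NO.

CNF form of G:
  S -> T1 A | T1 T2 | T3 T3
  A -> B T0 | a | d
  B -> T1 T2
  T0 -> c
  T1 -> b
  T2 -> d
  T3 -> a

CYK fill:
  cell(0,0) b: {T1}  orig:{}
  cell(1,1) b: {T1}  orig:{}
  cell(2,2) d: {A,T2}  orig:{A}
  cell(3,3) c: {T0}  orig:{}
  cell(0,1) bb: ∅
  cell(1,2) bd: {B,S}
  cell(2,3) dc: ∅
  cell(0,2) bbd: ∅
  cell(1,3) bdc: {A}
  cell(0,3) bbdc: {S}

S ∈ T[0,3] ⇒ YES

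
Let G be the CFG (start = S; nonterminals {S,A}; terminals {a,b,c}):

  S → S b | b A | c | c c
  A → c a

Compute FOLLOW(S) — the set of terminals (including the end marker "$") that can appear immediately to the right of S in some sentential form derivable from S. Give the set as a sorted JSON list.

FIRST iteration:
iter 1:
  A via A→c a: +{c}
  S via S→b A: +{b}
  S via S→c: +{c}
  FIRST(S)={b,c}  FIRST(A)={c}
iter 2: (no change)
  FIRST(S)={b,c}  FIRST(A)={c}

FOLLOW sets:
FOLLOW(S) := {$}
pass 1:
  S→S b: FOLLOW(S) ⊇ FIRST(b) = {b}; new: +{b}
  S→b A: FOLLOW(A) ⊇ FOLLOW(S) ⊇ {$,b}; new: +{$,b}
  FOLLOW[S]={$,b}  FOLLOW[A]={$,b}
pass 2: (no change)
  FOLLOW[S]={$,b}  FOLLOW[A]={$,b}

FOLLOW(S) = ["$", "b"]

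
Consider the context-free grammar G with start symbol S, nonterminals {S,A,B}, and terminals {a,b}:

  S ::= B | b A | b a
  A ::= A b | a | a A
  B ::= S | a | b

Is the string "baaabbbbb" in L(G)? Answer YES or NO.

CNF form of G:
  S -> T0 A | T0 T1 | a | b
  A -> A T0 | T1 A | a
  B -> T0 A | T0 T1 | a | b
  T0 -> b
  T1 -> a

Fill CYK table bottom-up:
  T[0,0] 'b' = {B,S,T0}  orig:{B,S}
  T[1,1] 'a' = {A,B,S,T1}  orig:{A,B,S}
  T[2,2] 'a' = {A,B,S,T1}  orig:{A,B,S}
  T[3,3] 'a' = {A,B,S,T1}  orig:{A,B,S}
  T[4,4] 'b' = {B,S,T0}  orig:{B,S}
  T[5,5] 'b' = {B,S,T0}  orig:{B,S}
  T[6,6] 'b' = {B,S,T0}  orig:{B,S}
  T[7,7] 'b' = {B,S,T0}  orig:{B,S}
  T[8,8] 'b' = {B,S,T0}  orig:{B,S}
  T[0,1] 'ba' = {B,S}
  T[1,2] 'aa' = {A}
  T[2,3] 'aa' = {A}
  T[3,4] 'ab' = {A}
  T[4,5] 'bb' = ∅
  T[5,6] 'bb' = ∅
  T[6,7] 'bb' = ∅
  T[7,8] 'bb' = ∅
  T[0,2] 'baa' = {B,S}
  T[1,3] 'aaa' = {A}
  T[2,4] 'aab' = {A}
  T[3,5] 'abb' = {A}
  T[4,6] 'bbb' = ∅
  T[5,7] 'bbb' = ∅
  T[6,8] 'bbb' = ∅
  T[0,3] 'baaa' = {B,S}
  T[1,4] 'aaab' = {A}
  T[2,5] 'aabb' = {A}
  T[3,6] 'abbb' = {A}
  T[4,7] 'bbbb' = ∅
  T[5,8] 'bbbb' = ∅
  T[0,4] 'baaab' = {B,S}
  T[1,5] 'aaabb' = {A}
  T[2,6] 'aabbb' = {A}
  T[3,7] 'abbbb' = {A}
  T[4,8] 'bbbbb' = ∅
  T[0,5] 'baaabb' = {B,S}
  T[1,6] 'aaabbb' = {A}
  T[2,7] 'aabbbb' = {A}
  T[3,8] 'abbbbb' = {A}
  T[0,6] 'baaabbb' = {B,S}
  T[1,7] 'aaabbbb' = {A}
  T[2,8] 'aabbbbb' = {A}
  T[0,7] 'baaabbbb' = {B,S}
  T[1,8] 'aaabbbbb' = {A}
  T[0,8] 'baaabbbbb' = {B,S}

S ∈ T[0,8] ⇒ YES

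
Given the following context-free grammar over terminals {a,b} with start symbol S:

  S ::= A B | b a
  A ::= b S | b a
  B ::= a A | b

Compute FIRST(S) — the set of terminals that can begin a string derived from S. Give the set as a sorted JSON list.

Compute FIRST by fixpoint:
iter 1:
  A via A→b S: +{b}
  B via B→a A: +{a}
  B via B→b: +{b}
  S via S→A B: +{b}
  FIRST[S]={b}  FIRST[A]={b}  FIRST[B]={a,b}
iter 2: (no change)
  FIRST[S]={b}  FIRST[A]={b}  FIRST[B]={a,b}

FIRST(S) = ["b"]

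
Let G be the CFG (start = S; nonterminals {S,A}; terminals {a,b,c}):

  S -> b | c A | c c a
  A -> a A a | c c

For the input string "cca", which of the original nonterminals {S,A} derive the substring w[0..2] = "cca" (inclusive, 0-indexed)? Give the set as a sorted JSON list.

Convert to CNF:
  S -> T1 A | T1 X3 | b
  A -> T0 X2 | T1 T1
  T0 -> a
  T1 -> c
  X2 -> A T0
  X3 -> T1 T0

Fill CYK table bottom-up — only the sub-triangle for w[0..2]:
  [0..0]={T1}  "c"  orig:{}
  [1..1]={T1}  "c"  orig:{}
  [2..2]={T0}  "a"  orig:{}
  [0..1]={A}  "cc"
  [1..2]={X3}  "ca"  orig:{}
  [0..2]={S,X2}  "cca"  orig:{S}

Original NTs in T[0,2] deriving "cca": ["S"]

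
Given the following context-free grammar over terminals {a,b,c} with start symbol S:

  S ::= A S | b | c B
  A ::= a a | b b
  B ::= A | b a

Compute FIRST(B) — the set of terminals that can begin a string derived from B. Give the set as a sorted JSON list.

FIRST iteration:
pass 1:
  A via A→a a: +{a}
  A via A→b b: +{b}
  B via B→A: +{a,b}
  S via S→A S: +{a,b}
  S via S→c B: +{c}
  S: {a,b,c}  A: {a,b}  B: {a,b}
pass 2: — fixpoint
  S: {a,b,c}  A: {a,b}  B: {a,b}

FIRST(B) = ["a", "b"]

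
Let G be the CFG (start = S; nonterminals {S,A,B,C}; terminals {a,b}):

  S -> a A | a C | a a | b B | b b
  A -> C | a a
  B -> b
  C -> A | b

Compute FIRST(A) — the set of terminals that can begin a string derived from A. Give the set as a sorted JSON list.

Compute FIRST by fixpoint:
round 1:
  A via A→a a: +{a}
  B via B→b: +{b}
  C via C→A: +{a}
  C via C→b: +{b}
  S via S→a A: +{a}
  S via S→b B: +{b}
  FIRST[S]={a,b}  FIRST[A]={a}  FIRST[B]={b}  FIRST[C]={a,b}
round 2:
  A via A→C: +{b}
  FIRST[S]={a,b}  FIRST[A]={a,b}  FIRST[B]={b}  FIRST[C]={a,b}
round 3: (stable)
  FIRST[S]={a,b}  FIRST[A]={a,b}  FIRST[B]={b}  FIRST[C]={a,b}

FIRST(A) = ["a", "b"]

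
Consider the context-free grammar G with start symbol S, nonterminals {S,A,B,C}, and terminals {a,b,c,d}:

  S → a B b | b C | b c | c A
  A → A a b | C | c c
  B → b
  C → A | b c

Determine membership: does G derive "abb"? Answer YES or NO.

CNF form of G:
  S -> T0 X5 | T1 C | T1 T2 | T2 A
  A -> A X3 | T1 T2 | T2 T2
  B -> b
  C -> A X4 | T1 T2 | T2 T2
  T0 -> a
  T1 -> b
  T2 -> c
  X3 -> T0 T1
  X4 -> T0 T1
  X5 -> B T1

Fill CYK table bottom-up:
  [0..0]={T0}  "a"  orig:{}
  [1..1]={B,T1}  "b"  orig:{B}
  [2..2]={B,T1}  "b"  orig:{B}
  [0..1]={X3,X4}  "ab"  orig:{}
  [1..2]={X5}  "bb"  orig:{}
  [0..2]={S}  "abb"

S ∈ T[0,2] ⇒ YES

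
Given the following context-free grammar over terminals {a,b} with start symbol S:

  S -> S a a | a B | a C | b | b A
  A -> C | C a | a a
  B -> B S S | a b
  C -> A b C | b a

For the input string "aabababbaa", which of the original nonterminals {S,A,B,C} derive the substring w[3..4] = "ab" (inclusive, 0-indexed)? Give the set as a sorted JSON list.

CNF form of G:
  S -> S X5 | T0 A | T1 B | T1 C | b
  A -> A X2 | C T1 | T0 T1 | T1 T1
  B -> B X3 | T1 T0
  C -> A X4 | T0 T1
  T0 -> b
  T1 -> a
  X2 -> T0 C
  X3 -> S S
  X4 -> T0 C
  X5 -> T1 T1

CYK fill — only the sub-triangle for w[3..4]:
  cell(3,3) a: {T1}  orig:{}
  cell(4,4) b: {S,T0}  orig:{S}
  cell(3,4) ab: {B}

Original NTs in T[3,4] deriving "ab": ["B"]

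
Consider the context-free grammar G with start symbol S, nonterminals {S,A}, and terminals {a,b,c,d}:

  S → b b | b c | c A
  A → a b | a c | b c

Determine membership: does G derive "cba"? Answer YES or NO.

Convert to CNF:
  S -> T1 T1 | T1 T2 | T2 A
  A -> T0 T1 | T0 T2 | T1 T2
  T0 -> a
  T1 -> b
  T2 -> c

CYK fill:
  cell(0,0) c: {T2}  orig:{}
  cell(1,1) b: {T1}  orig:{}
  cell(2,2) a: {T0}  orig:{}
  cell(0,1) cb: ∅
  cell(1,2) ba: ∅
  cell(0,2) cba: ∅

S ∉ T[0,2] ⇒ NO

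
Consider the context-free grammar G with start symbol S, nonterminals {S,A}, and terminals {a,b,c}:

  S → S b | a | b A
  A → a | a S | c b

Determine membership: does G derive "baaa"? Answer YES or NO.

Convert to CNF:
  S -> S T2 | T2 A | a
  A -> T0 S | T1 T2 | a
  T0 -> a
  T1 -> c
  T2 -> b

CYK fill:
  cell(0,0) b: {T2}  orig:{}
  cell(1,1) a: {A,S,T0}  orig:{A,S}
  cell(2,2) a: {A,S,T0}  orig:{A,S}
  cell(3,3) a: {A,S,T0}  orig:{A,S}
  cell(0,1) ba: {S}
  cell(1,2) aa: {A}
  cell(2,3) aa: {A}
  cell(0,2) baa: {S}
  cell(1,3) aaa: ∅
  cell(0,3) baaa: ∅

S ∉ T[0,3] ⇒ NO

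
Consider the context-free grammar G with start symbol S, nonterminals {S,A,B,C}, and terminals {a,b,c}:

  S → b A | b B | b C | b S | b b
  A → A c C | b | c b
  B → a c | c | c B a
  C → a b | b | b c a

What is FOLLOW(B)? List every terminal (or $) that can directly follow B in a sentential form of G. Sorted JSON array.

FIRST iteration:
round 1:
  A via A→b: +{b}
  A via A→c b: +{c}
  B via B→a c: +{a}
  B via B→c: +{c}
  C via C→a b: +{a}
  C via C→b: +{b}
  S via S→b A: +{b}
  FIRST[S]={b}  FIRST[A]={b,c}  FIRST[B]={a,c}  FIRST[C]={a,b}
round 2: (no change)
  FIRST[S]={b}  FIRST[A]={b,c}  FIRST[B]={a,c}  FIRST[C]={a,b}

Compute FOLLOW by fixpoint:
initialize: $ ∈ FOLLOW(S)
pass 1:
  A→A c C: FOLLOW(A) ⊇ FIRST(c) = {c}; new: +{c}
  A→A c C: FOLLOW(C) ⊇ FOLLOW(A) ⊇ {c}; new: +{c}
  B→c B a: FOLLOW(B) ⊇ FIRST(a) = {a}; new: +{a}
  S→b A: FOLLOW(A) ⊇ FOLLOW(S) ⊇ {$}; new: +{$}
  S→b B: FOLLOW(B) ⊇ FOLLOW(S) ⊇ {$}; new: +{$}
  S→b C: FOLLOW(C) ⊇ FOLLOW(S) ⊇ {$}; new: +{$}
  FOLLOW(S)={$}  FOLLOW(A)={$,c}  FOLLOW(B)={$,a}  FOLLOW(C)={$,c}
pass 2: — fixpoint
  FOLLOW(S)={$}  FOLLOW(A)={$,c}  FOLLOW(B)={$,a}  FOLLOW(C)={$,c}

FOLLOW(B) = ["$", "a"]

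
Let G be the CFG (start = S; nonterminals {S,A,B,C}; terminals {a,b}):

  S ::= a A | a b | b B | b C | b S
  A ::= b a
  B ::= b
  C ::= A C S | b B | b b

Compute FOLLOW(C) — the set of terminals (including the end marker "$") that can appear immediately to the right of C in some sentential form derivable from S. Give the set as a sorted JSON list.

FIRST iteration:
pass 1:
  A via A→b a: +{b}
  B via B→b: +{b}
  C via C→A C S: +{b}
  S via S→a A: +{a}
  S via S→b B: +{b}
  FIRST(S)={a,b}  FIRST(A)={b}  FIRST(B)={b}  FIRST(C)={b}
pass 2: (stable)
  FIRST(S)={a,b}  FIRST(A)={b}  FIRST(B)={b}  FIRST(C)={b}

FOLLOW sets:
seed FOLLOW(S) with $
[1]
  C→A C S: FOLLOW(A) ⊇ FIRST(C) = {b}; new: +{b}
  C→A C S: FOLLOW(C) ⊇ FIRST(S) = {a,b}; new: +{a,b}
  C→A C S: FOLLOW(S) ⊇ FOLLOW(C) ⊇ {a,b}; new: +{a,b}
  C→b B: FOLLOW(B) ⊇ FOLLOW(C) ⊇ {a,b}; new: +{a,b}
  S→a A: FOLLOW(A) ⊇ FOLLOW(S) ⊇ {$,a,b}; new: +{$,a}
  S→b B: FOLLOW(B) ⊇ FOLLOW(S) ⊇ {$,a,b}; new: +{$}
  S→b C: FOLLOW(C) ⊇ FOLLOW(S) ⊇ {$,a,b}; new: +{$}
  FOLLOW(S)={$,a,b}  FOLLOW(A)={$,a,b}  FOLLOW(B)={$,a,b}  FOLLOW(C)={$,a,b}
[2] (stable)
  FOLLOW(S)={$,a,b}  FOLLOW(A)={$,a,b}  FOLLOW(B)={$,a,b}  FOLLOW(C)={$,a,b}

FOLLOW(C) = ["$", "a", "b"]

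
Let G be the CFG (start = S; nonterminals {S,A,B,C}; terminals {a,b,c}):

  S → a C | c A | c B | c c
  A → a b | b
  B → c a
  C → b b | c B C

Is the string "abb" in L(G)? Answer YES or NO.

CNF form of G:
  S -> T0 C | T2 A | T2 B | T2 T2
  A -> T0 T1 | b
  B -> T2 T0
  C -> T1 T1 | T2 X3
  T0 -> a
  T1 -> b
  T2 -> c
  X3 -> B C

Fill CYK table bottom-up:
  [0..0]={T0}  "a"  orig:{}
  [1..1]={A,T1}  "b"  orig:{A}
  [2..2]={A,T1}  "b"  orig:{A}
  [0..1]={A}  "ab"
  [1..2]={C}  "bb"
  [0..2]={S}  "abb"

S ∈ T[0,2] ⇒ YES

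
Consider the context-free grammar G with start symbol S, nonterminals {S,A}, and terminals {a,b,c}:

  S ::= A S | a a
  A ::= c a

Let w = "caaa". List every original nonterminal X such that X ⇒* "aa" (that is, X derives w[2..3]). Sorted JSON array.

Convert to CNF:
  S -> A S | T1 T1
  A -> T0 T1
  T0 -> c
  T1 -> a

Fill CYK table bottom-up, restricted to cells inside w[2..3]:
  T[2,2] 'a' = {T1}  orig:{}
  T[3,3] 'a' = {T1}  orig:{}
  T[2,3] 'aa' = {S}

Original NTs in T[2,3] deriving "aa": ["S"]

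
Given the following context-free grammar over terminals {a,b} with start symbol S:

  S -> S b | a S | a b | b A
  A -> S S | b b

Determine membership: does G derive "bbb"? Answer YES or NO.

CNF form of G:
  S -> S T0 | T0 A | T1 S | T1 T0
  A -> S S | T0 T0
  T0 -> b
  T1 -> a

CYK fill:
  cell(0,0) b: {T0}  orig:{}
  cell(1,1) b: {T0}  orig:{}
  cell(2,2) b: {T0}  orig:{}
  cell(0,1) bb: {A}
  cell(1,2) bb: {A}
  cell(0,2) bbb: {S}

S ∈ T[0,2] ⇒ YES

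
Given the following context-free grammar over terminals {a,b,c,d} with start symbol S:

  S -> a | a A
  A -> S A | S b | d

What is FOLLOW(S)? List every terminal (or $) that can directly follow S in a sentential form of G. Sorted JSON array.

Compute FIRST by fixpoint:
[1]
  A via A→d: +{d}
  S via S→a: +{a}
  FIRST(S)={a}  FIRST(A)={d}
[2]
  A via A→S A: +{a}
  FIRST(S)={a}  FIRST(A)={a,d}
[3] — fixpoint
  FIRST(S)={a}  FIRST(A)={a,d}

Compute FOLLOW by fixpoint:
initialize: $ ∈ FOLLOW(S)
iter 1:
  A→S A: FOLLOW(S) ⊇ FIRST(A) = {a,d}; new: +{a,d}
  A→S b: FOLLOW(S) ⊇ FIRST(b) = {b}; new: +{b}
  S→a A: FOLLOW(A) ⊇ FOLLOW(S) ⊇ {$,a,b,d}; new: +{$,a,b,d}
  FOLLOW[S]={$,a,b,d}  FOLLOW[A]={$,a,b,d}
iter 2: done
  FOLLOW[S]={$,a,b,d}  FOLLOW[A]={$,a,b,d}

FOLLOW(S) = ["$", "a", "b", "d"]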